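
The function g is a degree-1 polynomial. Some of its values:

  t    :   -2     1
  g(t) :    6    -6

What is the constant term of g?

Write g(t) = at + b; the 2 given values yield a linear system in the 2 coefficients.
Solving, g(t) = -4t - 2.
The constant term is g(0) = -2.

-2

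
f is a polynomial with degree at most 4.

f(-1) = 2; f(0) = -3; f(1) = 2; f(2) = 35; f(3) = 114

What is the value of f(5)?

482

Write f(k) = ak^4 + bk³ + ck² + dk + e; the 5 given values yield a linear system in the 5 coefficients.
Solving, the leading coefficient vanishes, and f(k) = 3k³ + 5k² - 3k - 3.
Then f(5) = 482.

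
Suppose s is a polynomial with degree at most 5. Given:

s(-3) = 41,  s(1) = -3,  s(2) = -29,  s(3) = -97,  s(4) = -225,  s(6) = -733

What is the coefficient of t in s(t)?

4

Write s(t) = at^5 + bt^4 + ct³ + dt² + et + p; the 6 given values yield a linear system in the 6 coefficients.
Solving, the top 2 coefficients vanish, and s(t) = -3t³ - 3t² + 4t - 1.
The coefficient of t is 4.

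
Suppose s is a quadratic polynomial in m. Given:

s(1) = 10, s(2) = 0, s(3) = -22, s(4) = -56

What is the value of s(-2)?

Write s(m) = am² + bm + c; the 4 given values yield a linear system in the 3 coefficients.
Solving, s(m) = -6m² + 8m + 8.
Then s(-2) = -32.

-32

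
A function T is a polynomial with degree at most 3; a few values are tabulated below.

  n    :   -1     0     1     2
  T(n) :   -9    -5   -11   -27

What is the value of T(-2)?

-23

First differences: 4, -6, -16. Second differences: -10, -10.
Level-2 differences are constant, so T has degree 2.
Fitting a degree-2 polynomial gives T(n) = -5n² - n - 5.
Then T(-2) = -23.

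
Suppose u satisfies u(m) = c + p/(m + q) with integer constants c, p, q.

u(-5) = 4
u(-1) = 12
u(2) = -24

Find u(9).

-3

(u(m) − c)(m + q) = p for each data point; the three points give a linear system in c and q, then p follows.
Solving: c = 0, q = -1, p = -24, so u(m) = -24/(m − 1).
Then u(9) = 0 − 24/8 = -3.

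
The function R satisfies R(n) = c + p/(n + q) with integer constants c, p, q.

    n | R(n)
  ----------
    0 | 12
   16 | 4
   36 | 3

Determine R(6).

(R(n) − c)(n + q) = p for each data point; the three points give a linear system in c and q, then p follows.
Solving: c = 2, q = 4, p = 40, so R(n) = 2 + 40/(n + 4).
Then R(6) = 2 + 40/10 = 6.

6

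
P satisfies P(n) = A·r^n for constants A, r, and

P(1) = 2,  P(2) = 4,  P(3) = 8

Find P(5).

32

Consecutive ratio: 4/2 = 2, and 8/4 = 2, so r = 2.
Then A·2^1 = 2 gives A = 1, and P(n) = 1·2^n.
P(5) = 1·2^5 = 32.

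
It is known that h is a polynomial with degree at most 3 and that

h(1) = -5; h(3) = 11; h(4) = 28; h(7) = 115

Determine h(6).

80

Write h(k) = ak³ + bk² + ck + d; the 4 given values yield a linear system in the 4 coefficients.
Solving, the leading coefficient vanishes, and h(k) = 3k² - 4k - 4.
Then h(6) = 80.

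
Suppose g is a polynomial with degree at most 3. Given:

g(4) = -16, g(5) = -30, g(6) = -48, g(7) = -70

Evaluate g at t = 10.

Write g(t) = at³ + bt² + ct + d; the 4 given values yield a linear system in the 4 coefficients.
Solving, the leading coefficient vanishes, and g(t) = -2t² + 4t.
Then g(10) = -160.

-160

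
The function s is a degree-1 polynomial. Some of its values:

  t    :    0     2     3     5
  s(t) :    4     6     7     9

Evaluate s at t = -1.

3

Write s(t) = at + b; the 4 given values yield a linear system in the 2 coefficients.
Solving, s(t) = t + 4.
Then s(-1) = 3.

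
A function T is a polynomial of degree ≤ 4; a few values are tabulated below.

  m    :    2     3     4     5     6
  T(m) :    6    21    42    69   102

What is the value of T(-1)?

-3

First differences: 15, 21, 27, 33. Second differences: 6, 6, 6.
Level-2 differences are constant, so T has degree 2.
Fitting a degree-2 polynomial gives T(m) = 3m² - 6.
Then T(-1) = -3.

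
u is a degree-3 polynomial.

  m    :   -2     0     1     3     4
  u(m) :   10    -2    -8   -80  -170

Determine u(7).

Write u(m) = am³ + bm² + cm + d; the 5 given values yield a linear system in the 4 coefficients.
Solving, u(m) = -2m³ - 2m² - 2m - 2.
Then u(7) = -800.

-800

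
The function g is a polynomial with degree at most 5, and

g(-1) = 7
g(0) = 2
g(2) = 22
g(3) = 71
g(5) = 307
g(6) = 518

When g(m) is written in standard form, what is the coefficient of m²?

Write g(m) = am^5 + bm^4 + cm³ + dm² + em + p; the 6 given values yield a linear system in the 6 coefficients.
Solving, the top 2 coefficients vanish, and g(m) = 2m³ + 3m² - 4m + 2.
The coefficient of m² is 3.

3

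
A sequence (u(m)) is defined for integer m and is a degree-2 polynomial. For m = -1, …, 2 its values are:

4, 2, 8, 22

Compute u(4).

Write u(m) = am² + bm + c; the 4 given values yield a linear system in the 3 coefficients.
Solving, u(m) = 4m² + 2m + 2.
Then u(4) = 74.

74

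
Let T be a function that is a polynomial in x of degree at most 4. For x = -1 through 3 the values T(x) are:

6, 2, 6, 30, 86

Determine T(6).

566

First differences: -4, 4, 24, 56. Second differences: 8, 20, 32. Third differences: 12, 12.
Level-3 differences are constant, so T has degree 3.
Fitting a degree-3 polynomial gives T(x) = 2x³ + 4x² - 2x + 2.
Then T(6) = 566.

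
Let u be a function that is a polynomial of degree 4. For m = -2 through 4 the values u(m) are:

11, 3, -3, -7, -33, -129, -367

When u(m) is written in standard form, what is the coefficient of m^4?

-1

First differences: -8, -6, -4, -26, -96, -238. Second differences: 2, 2, -22, -70, -142. Third differences: 0, -24, -48, -72. Fourth differences: -24, -24, -24.
Level-4 differences are constant, so u has degree 4.
Fitting a degree-4 polynomial gives u(m) = -m^4 - 2m³ + 2m² - 3m - 3.
The coefficient of m^4 is -1.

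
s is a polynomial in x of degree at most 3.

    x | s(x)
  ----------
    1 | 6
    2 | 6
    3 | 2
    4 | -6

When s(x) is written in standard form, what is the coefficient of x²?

-2

Write s(x) = ax³ + bx² + cx + d; the 4 given values yield a linear system in the 4 coefficients.
Solving, the leading coefficient vanishes, and s(x) = -2x² + 6x + 2.
The coefficient of x² is -2.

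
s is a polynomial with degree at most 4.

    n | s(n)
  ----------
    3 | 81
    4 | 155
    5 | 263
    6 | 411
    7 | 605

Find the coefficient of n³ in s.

1

Write s(n) = an^4 + bn³ + cn² + dn + e; the 5 given values yield a linear system in the 5 coefficients.
Solving, the leading coefficient vanishes, and s(n) = n³ + 5n² + 2n + 3.
The coefficient of n³ is 1.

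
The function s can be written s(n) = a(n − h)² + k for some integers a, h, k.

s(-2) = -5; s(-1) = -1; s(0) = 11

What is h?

-2

First differences 4, 12; second difference 8 = 2a, so a = 4.
Expanding, the n-coefficient is −2ah = -8h; matching it to the data gives h = -2, and then k = -5.
So s(n) = 4(n + 2)² − 5.
Hence h = -2.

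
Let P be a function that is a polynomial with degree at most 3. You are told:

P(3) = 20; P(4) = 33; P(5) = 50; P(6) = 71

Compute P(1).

6

First differences: 13, 17, 21. Second differences: 4, 4.
Level-2 differences are constant, so P has degree 2.
Fitting a degree-2 polynomial gives P(x) = 2x² - x + 5.
Then P(1) = 6.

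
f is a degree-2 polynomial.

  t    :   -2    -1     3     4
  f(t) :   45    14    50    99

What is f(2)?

Write f(t) = at² + bt + c; the 4 given values yield a linear system in the 3 coefficients.
Solving, f(t) = 8t² - 7t - 1.
Then f(2) = 17.

17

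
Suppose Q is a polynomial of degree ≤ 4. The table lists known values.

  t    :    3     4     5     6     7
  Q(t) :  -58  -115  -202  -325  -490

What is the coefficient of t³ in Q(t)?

-1

First differences: -57, -87, -123, -165. Second differences: -30, -36, -42. Third differences: -6, -6.
Level-3 differences are constant, so Q has degree 3.
Fitting a degree-3 polynomial gives Q(t) = -t³ - 3t² + t - 7.
The coefficient of t³ is -1.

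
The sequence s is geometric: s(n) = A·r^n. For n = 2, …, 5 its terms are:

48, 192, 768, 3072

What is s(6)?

12288

Consecutive ratio: 192/48 = 4, and 768/192 = 4, so r = 4.
Then A·4^2 = 48 gives A = 3, and s(n) = 3·4^n.
s(6) = 3·4^6 = 12288.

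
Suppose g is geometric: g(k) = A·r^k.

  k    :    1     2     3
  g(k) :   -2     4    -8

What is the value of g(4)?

16

Consecutive ratio: 4/(-2) = -2, and -8/4 = -2, so r = -2.
Then A·(-2)^1 = -2 gives A = 1, and g(k) = 1·(-2)^k.
g(4) = 1·(-2)^4 = 16.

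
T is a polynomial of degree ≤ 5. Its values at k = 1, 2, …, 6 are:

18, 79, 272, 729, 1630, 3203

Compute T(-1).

First differences: 61, 193, 457, 901, 1573. Second differences: 132, 264, 444, 672. Third differences: 132, 180, 228. Fourth differences: 48, 48.
Level-4 differences are constant, so T has degree 4.
Fitting a degree-4 polynomial gives T(k) = 2k^4 + 2k³ + 4k² + 5k + 5.
Then T(-1) = 4.

4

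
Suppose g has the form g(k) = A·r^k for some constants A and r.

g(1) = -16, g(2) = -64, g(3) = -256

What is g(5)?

-4096

Consecutive ratio: -64/(-16) = 4, and -256/(-64) = 4, so r = 4.
Then A·4^1 = -16 gives A = -4, and g(k) = -4·4^k.
g(5) = -4·4^5 = -4096.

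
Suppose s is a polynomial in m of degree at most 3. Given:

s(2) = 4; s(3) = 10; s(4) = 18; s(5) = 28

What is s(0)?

-2

Write s(m) = am³ + bm² + cm + d; the 4 given values yield a linear system in the 4 coefficients.
Solving, the leading coefficient vanishes, and s(m) = m² + m - 2.
Then s(0) = -2.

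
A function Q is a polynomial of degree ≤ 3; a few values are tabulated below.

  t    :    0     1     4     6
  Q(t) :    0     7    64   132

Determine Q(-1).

Write Q(t) = at³ + bt² + ct + d; the 4 given values yield a linear system in the 4 coefficients.
Solving, the leading coefficient vanishes, and Q(t) = 3t² + 4t.
Then Q(-1) = -1.

-1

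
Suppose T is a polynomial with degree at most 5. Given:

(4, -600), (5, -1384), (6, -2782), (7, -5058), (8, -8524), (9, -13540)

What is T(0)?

-4

First differences: -784, -1398, -2276, -3466, -5016. Second differences: -614, -878, -1190, -1550. Third differences: -264, -312, -360. Fourth differences: -48, -48.
Level-4 differences are constant, so T has degree 4.
Fitting a degree-4 polynomial gives T(m) = -2m^4 - 5m² - m - 4.
The constant term is T(0) = -4.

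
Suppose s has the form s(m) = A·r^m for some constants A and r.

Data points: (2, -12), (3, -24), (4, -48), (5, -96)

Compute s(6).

Consecutive ratio: -24/(-12) = 2, and -48/(-24) = 2, so r = 2.
Then A·2^2 = -12 gives A = -3, and s(m) = -3·2^m.
s(6) = -3·2^6 = -192.

-192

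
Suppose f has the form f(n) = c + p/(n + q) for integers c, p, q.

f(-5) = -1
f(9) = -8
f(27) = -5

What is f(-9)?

(f(n) − c)(n + q) = p for each data point; the three points give a linear system in c and q, then p follows.
Solving: c = -4, q = -3, p = -24, so f(n) = -4 − 24/(n − 3).
Then f(-9) = -4 − 24/(-12) = -2.

-2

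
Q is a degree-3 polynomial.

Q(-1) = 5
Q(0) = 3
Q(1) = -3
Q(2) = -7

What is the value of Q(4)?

15

Write Q(k) = ak³ + bk² + ck + d; the 4 given values yield a linear system in the 4 coefficients.
Solving, Q(k) = k³ - 2k² - 5k + 3.
Then Q(4) = 15.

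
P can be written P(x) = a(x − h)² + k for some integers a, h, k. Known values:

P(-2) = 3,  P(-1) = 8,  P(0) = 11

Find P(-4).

-13

First differences 5, 3; second difference -2 = 2a, so a = -1.
Expanding, the x-coefficient is −2ah = 2h; matching it to the data gives h = 1, and then k = 12.
So P(x) = -1(x − 1)² + 12.
P(-4) = -1·(-5)² + 12 = -13.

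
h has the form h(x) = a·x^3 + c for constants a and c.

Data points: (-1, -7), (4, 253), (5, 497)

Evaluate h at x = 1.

1

From h(-1) = -7 and h(4) = 253: -1a + c = -7 and 64a + c = 253.
Subtracting: 65a = 260, so a = 4; then c = -7 − 4·(-1) = -3.
So h(x) = 4x³ − 3, and h(1) = 1.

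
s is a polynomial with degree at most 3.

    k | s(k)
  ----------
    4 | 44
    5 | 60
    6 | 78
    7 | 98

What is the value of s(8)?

Write s(k) = ak³ + bk² + ck + d; the 4 given values yield a linear system in the 4 coefficients.
Solving, the leading coefficient vanishes, and s(k) = k² + 7k.
Then s(8) = 120.

120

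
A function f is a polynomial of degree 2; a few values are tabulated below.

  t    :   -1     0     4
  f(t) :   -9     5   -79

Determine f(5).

Write f(t) = at² + bt + c; the 3 given values yield a linear system in the 3 coefficients.
Solving, f(t) = -7t² + 7t + 5.
Then f(5) = -135.

-135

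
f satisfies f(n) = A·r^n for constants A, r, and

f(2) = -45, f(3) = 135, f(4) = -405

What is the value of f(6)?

Consecutive ratio: 135/(-45) = -3, and -405/135 = -3, so r = -3.
Then A·(-3)^2 = -45 gives A = -5, and f(n) = -5·(-3)^n.
f(6) = -5·(-3)^6 = -3645.

-3645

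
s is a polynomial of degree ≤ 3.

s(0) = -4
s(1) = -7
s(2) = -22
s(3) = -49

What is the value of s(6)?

First differences: -3, -15, -27. Second differences: -12, -12.
Level-2 differences are constant, so s has degree 2.
Fitting a degree-2 polynomial gives s(k) = -6k² + 3k - 4.
Then s(6) = -202.

-202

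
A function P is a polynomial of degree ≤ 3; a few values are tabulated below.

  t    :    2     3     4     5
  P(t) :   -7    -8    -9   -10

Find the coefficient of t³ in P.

Write P(t) = at³ + bt² + ct + d; the 4 given values yield a linear system in the 4 coefficients.
Solving, the top 2 coefficients vanish, and P(t) = -t - 5.
The coefficient of t³ is 0.

0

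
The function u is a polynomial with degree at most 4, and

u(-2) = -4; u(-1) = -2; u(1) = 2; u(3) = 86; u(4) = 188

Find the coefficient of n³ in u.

2

Write u(n) = an^4 + bn³ + cn² + dn + e; the 5 given values yield a linear system in the 5 coefficients.
Solving, the leading coefficient vanishes, and u(n) = 2n³ + 4n² - 4.
The coefficient of n³ is 2.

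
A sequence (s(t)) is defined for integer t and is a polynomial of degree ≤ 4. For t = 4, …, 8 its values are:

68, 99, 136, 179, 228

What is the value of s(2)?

24

First differences: 31, 37, 43, 49. Second differences: 6, 6, 6.
Level-2 differences are constant, so s has degree 2.
Fitting a degree-2 polynomial gives s(t) = 3t² + 4t + 4.
Then s(2) = 24.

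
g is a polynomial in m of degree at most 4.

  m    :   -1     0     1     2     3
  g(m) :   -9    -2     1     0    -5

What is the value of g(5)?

First differences: 7, 3, -1, -5. Second differences: -4, -4, -4.
Level-2 differences are constant, so g has degree 2.
Fitting a degree-2 polynomial gives g(m) = -2m² + 5m - 2.
Then g(5) = -27.

-27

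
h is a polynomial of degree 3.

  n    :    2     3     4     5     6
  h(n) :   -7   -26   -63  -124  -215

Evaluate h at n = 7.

-342

First differences: -19, -37, -61, -91. Second differences: -18, -24, -30. Third differences: -6, -6.
Level-3 differences are constant, so h has degree 3.
Fitting a degree-3 polynomial gives h(n) = -n³ + 1.
Then h(7) = -342.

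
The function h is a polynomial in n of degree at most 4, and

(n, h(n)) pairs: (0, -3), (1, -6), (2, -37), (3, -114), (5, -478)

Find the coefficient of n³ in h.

Write h(n) = an^4 + bn³ + cn² + dn + e; the 5 given values yield a linear system in the 5 coefficients.
Solving, the leading coefficient vanishes, and h(n) = -3n³ - 5n² + 5n - 3.
The coefficient of n³ is -3.

-3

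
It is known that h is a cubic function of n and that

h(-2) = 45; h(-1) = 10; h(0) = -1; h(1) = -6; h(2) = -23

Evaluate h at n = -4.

Write h(n) = an³ + bn² + cn + d; the 5 given values yield a linear system in the 4 coefficients.
Solving, h(n) = -3n³ + 3n² - 5n - 1.
Then h(-4) = 259.

259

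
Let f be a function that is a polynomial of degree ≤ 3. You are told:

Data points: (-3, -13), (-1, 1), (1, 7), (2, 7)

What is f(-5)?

Write f(x) = ax³ + bx² + cx + d; the 4 given values yield a linear system in the 4 coefficients.
Solving, the leading coefficient vanishes, and f(x) = -x² + 3x + 5.
Then f(-5) = -35.

-35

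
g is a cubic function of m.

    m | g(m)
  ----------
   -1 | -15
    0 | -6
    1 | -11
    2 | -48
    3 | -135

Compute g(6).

First differences: 9, -5, -37, -87. Second differences: -14, -32, -50. Third differences: -18, -18.
Level-3 differences are constant, so g has degree 3.
Fitting a degree-3 polynomial gives g(m) = -3m³ - 7m² + 5m - 6.
Then g(6) = -876.

-876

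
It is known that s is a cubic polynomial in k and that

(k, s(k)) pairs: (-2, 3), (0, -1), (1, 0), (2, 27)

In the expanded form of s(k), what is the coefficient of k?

-6

Write s(k) = ak³ + bk² + ck + d; the 4 given values yield a linear system in the 4 coefficients.
Solving, s(k) = 3k³ + 4k² - 6k - 1.
The coefficient of k is -6.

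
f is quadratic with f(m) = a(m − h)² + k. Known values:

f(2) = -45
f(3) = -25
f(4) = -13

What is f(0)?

First differences 20, 12; second difference -8 = 2a, so a = -4.
Expanding, the m-coefficient is −2ah = 8h; matching it to the data gives h = 5, and then k = -9.
So f(m) = -4(m − 5)² − 9.
f(0) = -4·(-5)² − 9 = -109.

-109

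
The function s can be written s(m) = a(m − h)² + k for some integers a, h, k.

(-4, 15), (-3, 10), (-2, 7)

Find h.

-1

First differences -5, -3; second difference 2 = 2a, so a = 1.
Expanding, the m-coefficient is −2ah = -2h; matching it to the data gives h = -1, and then k = 6.
So s(m) = 1(m + 1)² + 6.
Hence h = -1.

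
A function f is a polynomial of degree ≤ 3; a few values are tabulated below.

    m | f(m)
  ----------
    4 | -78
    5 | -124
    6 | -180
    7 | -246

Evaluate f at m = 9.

-408

First differences: -46, -56, -66. Second differences: -10, -10.
Level-2 differences are constant, so f has degree 2.
Fitting a degree-2 polynomial gives f(m) = -5m² - m + 6.
Then f(9) = -408.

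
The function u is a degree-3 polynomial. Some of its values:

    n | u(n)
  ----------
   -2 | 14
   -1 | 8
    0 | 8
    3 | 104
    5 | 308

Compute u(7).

680

Write u(n) = an³ + bn² + cn + d; the 5 given values yield a linear system in the 4 coefficients.
Solving, u(n) = n³ + 6n² + 5n + 8.
Then u(7) = 680.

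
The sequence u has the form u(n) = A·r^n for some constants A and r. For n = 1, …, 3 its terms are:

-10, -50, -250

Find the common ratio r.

Consecutive ratio: -50/(-10) = 5, and -250/(-50) = 5, so r = 5.
Then A·5^1 = -10 gives A = -2, and u(n) = -2·5^n.

5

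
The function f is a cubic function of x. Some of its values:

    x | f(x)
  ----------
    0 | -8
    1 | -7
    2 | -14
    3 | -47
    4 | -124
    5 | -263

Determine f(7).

-799

First differences: 1, -7, -33, -77, -139. Second differences: -8, -26, -44, -62. Third differences: -18, -18, -18.
Level-3 differences are constant, so f has degree 3.
Fitting a degree-3 polynomial gives f(x) = -3x³ + 5x² - x - 8.
Then f(7) = -799.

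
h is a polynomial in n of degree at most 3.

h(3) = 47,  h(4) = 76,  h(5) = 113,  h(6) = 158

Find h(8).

First differences: 29, 37, 45. Second differences: 8, 8.
Level-2 differences are constant, so h has degree 2.
Fitting a degree-2 polynomial gives h(n) = 4n² + n + 8.
Then h(8) = 272.

272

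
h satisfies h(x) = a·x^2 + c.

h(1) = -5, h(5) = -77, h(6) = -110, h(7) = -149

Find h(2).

-14

From h(1) = -5 and h(5) = -77: 1a + c = -5 and 25a + c = -77.
Subtracting: 24a = -72, so a = -3; then c = -5 − (-3)·1 = -2.
So h(x) = -3x² − 2, and h(2) = -14.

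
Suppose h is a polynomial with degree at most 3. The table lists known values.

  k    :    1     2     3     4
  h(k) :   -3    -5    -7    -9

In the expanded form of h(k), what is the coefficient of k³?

0

First differences: -2, -2, -2.
Level-1 differences are constant, so h has degree 1.
Fitting a degree-1 polynomial gives h(k) = -2k - 1.
The coefficient of k³ is 0.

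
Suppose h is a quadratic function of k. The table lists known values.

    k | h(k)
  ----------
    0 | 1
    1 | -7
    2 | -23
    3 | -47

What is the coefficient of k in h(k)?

-4

Write h(k) = ak² + bk + c; the 4 given values yield a linear system in the 3 coefficients.
Solving, h(k) = -4k² - 4k + 1.
The coefficient of k is -4.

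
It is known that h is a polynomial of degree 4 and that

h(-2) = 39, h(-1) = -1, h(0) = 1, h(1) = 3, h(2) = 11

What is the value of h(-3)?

211

Write h(x) = ax^4 + bx³ + cx² + dx + e; the 5 given values yield a linear system in the 5 coefficients.
Solving, h(x) = 2x^4 - 3x³ - 2x² + 5x + 1.
Then h(-3) = 211.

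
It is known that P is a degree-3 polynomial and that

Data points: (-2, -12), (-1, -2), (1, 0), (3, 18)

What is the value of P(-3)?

Write P(t) = at³ + bt² + ct + d; the 4 given values yield a linear system in the 4 coefficients.
Solving, P(t) = t³ - t².
Then P(-3) = -36.

-36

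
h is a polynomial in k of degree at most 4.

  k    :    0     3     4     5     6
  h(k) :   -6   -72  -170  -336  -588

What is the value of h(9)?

Write h(k) = ak^4 + bk³ + ck² + dk + e; the 5 given values yield a linear system in the 5 coefficients.
Solving, the leading coefficient vanishes, and h(k) = -3k³ + 2k² - k - 6.
Then h(9) = -2040.

-2040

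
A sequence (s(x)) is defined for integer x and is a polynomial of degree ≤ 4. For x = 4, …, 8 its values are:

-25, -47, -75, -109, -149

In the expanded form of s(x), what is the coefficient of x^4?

First differences: -22, -28, -34, -40. Second differences: -6, -6, -6.
Level-2 differences are constant, so s has degree 2.
Fitting a degree-2 polynomial gives s(x) = -3x² + 5x + 3.
The coefficient of x^4 is 0.

0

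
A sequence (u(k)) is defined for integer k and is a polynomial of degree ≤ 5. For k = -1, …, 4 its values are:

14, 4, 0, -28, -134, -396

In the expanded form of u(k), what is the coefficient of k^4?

-1

First differences: -10, -4, -28, -106, -262. Second differences: 6, -24, -78, -156. Third differences: -30, -54, -78. Fourth differences: -24, -24.
Level-4 differences are constant, so u has degree 4.
Fitting a degree-4 polynomial gives u(k) = -k^4 - 3k³ + 4k² - 4k + 4.
The coefficient of k^4 is -1.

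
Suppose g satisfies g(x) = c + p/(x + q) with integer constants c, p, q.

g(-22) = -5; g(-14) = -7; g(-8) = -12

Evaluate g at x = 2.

(g(x) − c)(x + q) = p for each data point; the three points give a linear system in c and q, then p follows.
Solving: c = -2, q = 2, p = 60, so g(x) = -2 + 60/(x + 2).
Then g(2) = -2 + 60/4 = 13.

13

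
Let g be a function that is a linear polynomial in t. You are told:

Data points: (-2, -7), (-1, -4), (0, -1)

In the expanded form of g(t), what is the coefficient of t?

3

First differences: 3, 3.
Level-1 differences are constant, so g has degree 1.
Fitting a degree-1 polynomial gives g(t) = 3t - 1.
The coefficient of t is 3.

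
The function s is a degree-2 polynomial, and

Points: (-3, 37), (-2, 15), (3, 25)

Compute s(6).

Write s(t) = at² + bt + c; the 3 given values yield a linear system in the 3 coefficients.
Solving, s(t) = 4t² - 2t - 5.
Then s(6) = 127.

127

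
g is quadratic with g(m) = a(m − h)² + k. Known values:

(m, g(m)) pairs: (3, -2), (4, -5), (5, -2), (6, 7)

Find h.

4

First differences -3, 3, 9; second difference 6 = 2a, so a = 3.
Expanding, the m-coefficient is −2ah = -6h; matching it to the data gives h = 4, and then k = -5.
So g(m) = 3(m − 4)² − 5.
Hence h = 4.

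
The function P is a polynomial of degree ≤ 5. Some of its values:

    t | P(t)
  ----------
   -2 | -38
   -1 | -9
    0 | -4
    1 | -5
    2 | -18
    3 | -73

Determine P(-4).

First differences: 29, 5, -1, -13, -55. Second differences: -24, -6, -12, -42. Third differences: 18, -6, -30. Fourth differences: -24, -24.
Level-4 differences are constant, so P has degree 4.
Fitting a degree-4 polynomial gives P(t) = -t^4 + t³ - 2t² + t - 4.
Then P(-4) = -360.

-360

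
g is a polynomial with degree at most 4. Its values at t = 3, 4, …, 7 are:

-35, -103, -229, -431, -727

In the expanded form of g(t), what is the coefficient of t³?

First differences: -68, -126, -202, -296. Second differences: -58, -76, -94. Third differences: -18, -18.
Level-3 differences are constant, so g has degree 3.
Fitting a degree-3 polynomial gives g(t) = -3t³ + 7t² - 6t + 1.
The coefficient of t³ is -3.

-3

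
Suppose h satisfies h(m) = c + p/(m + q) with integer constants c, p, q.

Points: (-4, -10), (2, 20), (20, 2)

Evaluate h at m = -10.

-4

(h(m) − c)(m + q) = p for each data point; the three points give a linear system in c and q, then p follows.
Solving: c = 0, q = 0, p = 40, so h(m) = 40/(m + 0).
Then h(-10) = 0 + 40/(-10) = -4.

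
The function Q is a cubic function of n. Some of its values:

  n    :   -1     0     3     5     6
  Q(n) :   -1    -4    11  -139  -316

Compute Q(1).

9

Write Q(n) = an³ + bn² + cn + d; the 5 given values yield a linear system in the 4 coefficients.
Solving, Q(n) = -3n³ + 8n² + 8n - 4.
Then Q(1) = 9.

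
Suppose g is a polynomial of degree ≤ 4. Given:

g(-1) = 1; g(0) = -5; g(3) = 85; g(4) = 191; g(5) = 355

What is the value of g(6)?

589

Write g(t) = at^4 + bt³ + ct² + dt + e; the 5 given values yield a linear system in the 5 coefficients.
Solving, the leading coefficient vanishes, and g(t) = 2t³ + 5t² - 3t - 5.
Then g(6) = 589.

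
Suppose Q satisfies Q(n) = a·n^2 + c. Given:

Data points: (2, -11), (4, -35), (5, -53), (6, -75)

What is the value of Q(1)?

-5

From Q(2) = -11 and Q(4) = -35: 4a + c = -11 and 16a + c = -35.
Subtracting: 12a = -24, so a = -2; then c = -11 − (-2)·4 = -3.
So Q(n) = -2n² − 3, and Q(1) = -5.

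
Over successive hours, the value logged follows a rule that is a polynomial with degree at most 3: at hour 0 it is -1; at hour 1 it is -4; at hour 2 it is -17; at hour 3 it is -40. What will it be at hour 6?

Write the value at t as T(t).
First differences: -3, -13, -23. Second differences: -10, -10.
Level-2 differences are constant, so T has degree 2.
Fitting a degree-2 polynomial gives T(t) = -5t² + 2t - 1.
Then T(6) = -169.

-169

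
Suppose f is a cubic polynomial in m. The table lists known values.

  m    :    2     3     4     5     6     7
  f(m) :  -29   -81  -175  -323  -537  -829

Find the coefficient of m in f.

First differences: -52, -94, -148, -214, -292. Second differences: -42, -54, -66, -78. Third differences: -12, -12, -12.
Level-3 differences are constant, so f has degree 3.
Fitting a degree-3 polynomial gives f(m) = -2m³ - 3m² + m - 3.
The coefficient of m is 1.

1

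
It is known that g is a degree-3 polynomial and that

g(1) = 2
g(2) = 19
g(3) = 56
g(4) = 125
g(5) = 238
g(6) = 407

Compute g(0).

First differences: 17, 37, 69, 113, 169. Second differences: 20, 32, 44, 56. Third differences: 12, 12, 12.
Level-3 differences are constant, so g has degree 3.
Fitting a degree-3 polynomial gives g(n) = 2n³ - 2n² + 9n - 7.
Then g(0) = -7.

-7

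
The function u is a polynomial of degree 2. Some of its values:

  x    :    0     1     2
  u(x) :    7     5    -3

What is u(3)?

Write u(x) = ax² + bx + c; the 3 given values yield a linear system in the 3 coefficients.
Solving, u(x) = -3x² + x + 7.
Then u(3) = -17.

-17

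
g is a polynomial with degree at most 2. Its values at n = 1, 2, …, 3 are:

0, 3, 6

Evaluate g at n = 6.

15

First differences: 3, 3.
Level-1 differences are constant, so g has degree 1.
Fitting a degree-1 polynomial gives g(n) = 3n - 3.
Then g(6) = 15.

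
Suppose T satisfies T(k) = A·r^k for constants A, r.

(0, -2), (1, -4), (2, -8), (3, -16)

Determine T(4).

Consecutive ratio: -4/(-2) = 2, and -8/(-4) = 2, so r = 2.
Then A·2^0 = -2 gives A = -2, and T(k) = -2·2^k.
T(4) = -2·2^4 = -32.

-32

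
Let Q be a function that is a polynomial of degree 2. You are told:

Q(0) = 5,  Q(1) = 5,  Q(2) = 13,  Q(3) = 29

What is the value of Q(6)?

First differences: 0, 8, 16. Second differences: 8, 8.
Level-2 differences are constant, so Q has degree 2.
Fitting a degree-2 polynomial gives Q(t) = 4t² - 4t + 5.
Then Q(6) = 125.

125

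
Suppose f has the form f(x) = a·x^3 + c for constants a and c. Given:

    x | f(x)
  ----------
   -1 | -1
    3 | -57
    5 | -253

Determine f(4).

From f(-1) = -1 and f(3) = -57: -1a + c = -1 and 27a + c = -57.
Subtracting: 28a = -56, so a = -2; then c = -1 − (-2)·(-1) = -3.
So f(x) = -2x³ − 3, and f(4) = -131.

-131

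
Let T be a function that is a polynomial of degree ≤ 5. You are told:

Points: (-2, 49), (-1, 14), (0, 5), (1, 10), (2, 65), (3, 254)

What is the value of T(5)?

First differences: -35, -9, 5, 55, 189. Second differences: 26, 14, 50, 134. Third differences: -12, 36, 84. Fourth differences: 48, 48.
Level-4 differences are constant, so T has degree 4.
Fitting a degree-4 polynomial gives T(x) = 2x^4 + 2x³ + 5x² - 4x + 5.
Then T(5) = 1610.

1610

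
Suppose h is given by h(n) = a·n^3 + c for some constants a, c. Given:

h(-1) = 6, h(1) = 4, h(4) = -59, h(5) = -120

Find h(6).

-211

From h(-1) = 6 and h(1) = 4: -1a + c = 6 and 1a + c = 4.
Subtracting: 2a = -2, so a = -1; then c = 6 − (-1)·(-1) = 5.
So h(n) = -1n³ + 5, and h(6) = -211.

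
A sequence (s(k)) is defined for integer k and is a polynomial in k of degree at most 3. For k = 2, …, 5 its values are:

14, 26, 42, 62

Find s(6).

86

Write s(k) = ak³ + bk² + ck + d; the 4 given values yield a linear system in the 4 coefficients.
Solving, the leading coefficient vanishes, and s(k) = 2k² + 2k + 2.
Then s(6) = 86.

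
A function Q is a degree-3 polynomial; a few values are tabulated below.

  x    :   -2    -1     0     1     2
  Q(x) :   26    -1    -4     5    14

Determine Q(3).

First differences: -27, -3, 9, 9. Second differences: 24, 12, 0. Third differences: -12, -12.
Level-3 differences are constant, so Q has degree 3.
Fitting a degree-3 polynomial gives Q(x) = -2x³ + 6x² + 5x - 4.
Then Q(3) = 11.

11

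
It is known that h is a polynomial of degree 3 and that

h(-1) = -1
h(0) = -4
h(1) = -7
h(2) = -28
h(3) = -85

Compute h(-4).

188

First differences: -3, -3, -21, -57. Second differences: 0, -18, -36. Third differences: -18, -18.
Level-3 differences are constant, so h has degree 3.
Fitting a degree-3 polynomial gives h(t) = -3t³ - 4.
Then h(-4) = 188.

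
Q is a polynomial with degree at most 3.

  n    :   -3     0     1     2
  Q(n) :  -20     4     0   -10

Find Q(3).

-26

Write Q(n) = an³ + bn² + cn + d; the 4 given values yield a linear system in the 4 coefficients.
Solving, the leading coefficient vanishes, and Q(n) = -3n² - n + 4.
Then Q(3) = -26.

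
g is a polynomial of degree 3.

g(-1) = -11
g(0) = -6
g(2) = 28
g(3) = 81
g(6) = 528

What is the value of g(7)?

Write g(n) = an³ + bn² + cn + d; the 5 given values yield a linear system in the 4 coefficients.
Solving, g(n) = 2n³ + 2n² + 5n - 6.
Then g(7) = 813.

813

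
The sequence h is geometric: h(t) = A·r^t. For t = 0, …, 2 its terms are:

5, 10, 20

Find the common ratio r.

Consecutive ratio: 10/5 = 2, and 20/10 = 2, so r = 2.
Then A·2^0 = 5 gives A = 5, and h(t) = 5·2^t.

2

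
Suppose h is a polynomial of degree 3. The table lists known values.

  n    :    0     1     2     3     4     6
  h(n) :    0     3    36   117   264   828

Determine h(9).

Write h(n) = an³ + bn² + cn + d; the 6 given values yield a linear system in the 4 coefficients.
Solving, h(n) = 3n³ + 6n² - 6n.
Then h(9) = 2619.

2619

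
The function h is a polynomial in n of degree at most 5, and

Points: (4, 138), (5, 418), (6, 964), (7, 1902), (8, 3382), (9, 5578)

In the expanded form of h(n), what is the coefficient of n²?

-3

Write h(n) = an^5 + bn^4 + cn³ + dn² + en + p; the 6 given values yield a linear system in the 6 coefficients.
Solving, the leading coefficient vanishes, and h(n) = n^4 - n³ - 3n² - n - 2.
The coefficient of n² is -3.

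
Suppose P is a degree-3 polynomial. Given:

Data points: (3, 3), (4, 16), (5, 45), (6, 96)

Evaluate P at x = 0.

Write P(x) = ax³ + bx² + cx + d; the 4 given values yield a linear system in the 4 coefficients.
Solving, P(x) = x³ - 4x² + 4x.
Then P(0) = 0.

0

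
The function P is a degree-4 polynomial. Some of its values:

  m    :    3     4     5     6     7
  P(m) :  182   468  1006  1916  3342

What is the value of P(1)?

6

Write P(m) = am^4 + bm³ + cm² + dm + e; the 5 given values yield a linear system in the 5 coefficients.
Solving, P(m) = m^4 + 2m³ + 5m² + 2m - 4.
Then P(1) = 6.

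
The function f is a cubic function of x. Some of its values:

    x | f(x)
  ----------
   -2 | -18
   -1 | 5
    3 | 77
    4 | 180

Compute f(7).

Write f(x) = ax³ + bx² + cx + d; the 4 given values yield a linear system in the 4 coefficients.
Solving, f(x) = 3x³ - x² - x + 8.
Then f(7) = 981.

981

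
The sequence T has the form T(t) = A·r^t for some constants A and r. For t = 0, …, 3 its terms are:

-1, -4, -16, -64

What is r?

Consecutive ratio: -4/(-1) = 4, and -16/(-4) = 4, so r = 4.
Then A·4^0 = -1 gives A = -1, and T(t) = -1·4^t.

4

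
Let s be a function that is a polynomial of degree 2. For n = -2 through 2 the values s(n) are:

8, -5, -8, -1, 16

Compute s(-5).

107

Write s(n) = an² + bn + c; the 5 given values yield a linear system in the 3 coefficients.
Solving, s(n) = 5n² + 2n - 8.
Then s(-5) = 107.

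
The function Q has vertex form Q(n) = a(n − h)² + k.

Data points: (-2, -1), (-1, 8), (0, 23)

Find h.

First differences 9, 15; second difference 6 = 2a, so a = 3.
Expanding, the n-coefficient is −2ah = -6h; matching it to the data gives h = -3, and then k = -4.
So Q(n) = 3(n + 3)² − 4.
Hence h = -3.

-3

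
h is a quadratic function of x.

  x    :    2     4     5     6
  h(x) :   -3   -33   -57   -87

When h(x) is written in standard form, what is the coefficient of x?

3

Write h(x) = ax² + bx + c; the 4 given values yield a linear system in the 3 coefficients.
Solving, h(x) = -3x² + 3x + 3.
The coefficient of x is 3.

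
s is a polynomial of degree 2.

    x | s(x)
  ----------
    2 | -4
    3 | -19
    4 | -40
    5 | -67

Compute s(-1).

Write s(x) = ax² + bx + c; the 4 given values yield a linear system in the 3 coefficients.
Solving, s(x) = -3x² + 8.
Then s(-1) = 5.

5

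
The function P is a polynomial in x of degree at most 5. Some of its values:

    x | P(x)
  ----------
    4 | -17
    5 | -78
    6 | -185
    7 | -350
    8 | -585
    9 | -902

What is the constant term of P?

7

Write P(x) = ax^5 + bx^4 + cx³ + dx² + ex + p; the 6 given values yield a linear system in the 6 coefficients.
Solving, the top 2 coefficients vanish, and P(x) = -2x³ + 7x² - 2x + 7.
The constant term is P(0) = 7.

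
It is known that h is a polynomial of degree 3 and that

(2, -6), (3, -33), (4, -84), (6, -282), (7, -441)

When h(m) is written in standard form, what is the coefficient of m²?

-3

Write h(m) = am³ + bm² + cm + d; the 5 given values yield a linear system in the 4 coefficients.
Solving, h(m) = -m³ - 3m² + 7m.
The coefficient of m² is -3.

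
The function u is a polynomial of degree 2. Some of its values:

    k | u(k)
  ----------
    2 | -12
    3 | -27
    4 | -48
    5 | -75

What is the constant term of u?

0

First differences: -15, -21, -27. Second differences: -6, -6.
Level-2 differences are constant, so u has degree 2.
Fitting a degree-2 polynomial gives u(k) = -3k².
The constant term is u(0) = 0.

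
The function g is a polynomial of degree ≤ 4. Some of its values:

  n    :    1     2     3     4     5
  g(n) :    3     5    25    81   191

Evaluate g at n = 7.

Write g(n) = an^4 + bn³ + cn² + dn + e; the 5 given values yield a linear system in the 5 coefficients.
Solving, the leading coefficient vanishes, and g(n) = 3n³ - 9n² + 8n + 1.
Then g(7) = 645.

645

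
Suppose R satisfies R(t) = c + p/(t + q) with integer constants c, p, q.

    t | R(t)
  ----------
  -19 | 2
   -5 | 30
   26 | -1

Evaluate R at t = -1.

(R(t) − c)(t + q) = p for each data point; the three points give a linear system in c and q, then p follows.
Solving: c = 0, q = 4, p = -30, so R(t) = -30/(t + 4).
Then R(-1) = 0 − 30/3 = -10.

-10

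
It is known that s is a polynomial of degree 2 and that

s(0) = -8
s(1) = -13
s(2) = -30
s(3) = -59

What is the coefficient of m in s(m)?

1

First differences: -5, -17, -29. Second differences: -12, -12.
Level-2 differences are constant, so s has degree 2.
Fitting a degree-2 polynomial gives s(m) = -6m² + m - 8.
The coefficient of m is 1.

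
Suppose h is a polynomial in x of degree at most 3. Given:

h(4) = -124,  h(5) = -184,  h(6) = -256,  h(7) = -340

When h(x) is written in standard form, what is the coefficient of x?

First differences: -60, -72, -84. Second differences: -12, -12.
Level-2 differences are constant, so h has degree 2.
Fitting a degree-2 polynomial gives h(x) = -6x² - 6x - 4.
The coefficient of x is -6.

-6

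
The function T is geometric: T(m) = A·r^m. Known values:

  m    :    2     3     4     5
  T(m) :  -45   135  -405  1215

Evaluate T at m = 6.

-3645

Consecutive ratio: 135/(-45) = -3, and -405/135 = -3, so r = -3.
Then A·(-3)^2 = -45 gives A = -5, and T(m) = -5·(-3)^m.
T(6) = -5·(-3)^6 = -3645.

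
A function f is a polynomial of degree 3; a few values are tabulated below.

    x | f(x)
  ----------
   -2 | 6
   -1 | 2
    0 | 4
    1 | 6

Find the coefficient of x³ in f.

-1

Write f(x) = ax³ + bx² + cx + d; the 4 given values yield a linear system in the 4 coefficients.
Solving, f(x) = -x³ + 3x + 4.
The coefficient of x³ is -1.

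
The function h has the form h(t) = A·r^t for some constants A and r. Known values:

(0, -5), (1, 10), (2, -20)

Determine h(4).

-80

Consecutive ratio: 10/(-5) = -2, and -20/10 = -2, so r = -2.
Then A·(-2)^0 = -5 gives A = -5, and h(t) = -5·(-2)^t.
h(4) = -5·(-2)^4 = -80.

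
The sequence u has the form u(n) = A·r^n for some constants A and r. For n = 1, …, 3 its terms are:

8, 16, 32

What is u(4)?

64

Consecutive ratio: 16/8 = 2, and 32/16 = 2, so r = 2.
Then A·2^1 = 8 gives A = 4, and u(n) = 4·2^n.
u(4) = 4·2^4 = 64.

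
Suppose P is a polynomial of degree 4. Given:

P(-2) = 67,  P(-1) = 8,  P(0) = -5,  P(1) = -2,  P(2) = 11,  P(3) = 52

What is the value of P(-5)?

First differences: -59, -13, 3, 13, 41. Second differences: 46, 16, 10, 28. Third differences: -30, -6, 18. Fourth differences: 24, 24.
Level-4 differences are constant, so P has degree 4.
Fitting a degree-4 polynomial gives P(n) = n^4 - 3n³ + 7n² - 2n - 5.
Then P(-5) = 1180.

1180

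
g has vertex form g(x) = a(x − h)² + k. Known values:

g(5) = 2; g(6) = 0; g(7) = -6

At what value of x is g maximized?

5

First differences -2, -6; second difference -4 = 2a, so a = -2.
Expanding, the x-coefficient is −2ah = 4h; matching it to the data gives h = 5, and then k = 2.
So g(x) = -2(x − 5)² + 2.
Hence h = 5.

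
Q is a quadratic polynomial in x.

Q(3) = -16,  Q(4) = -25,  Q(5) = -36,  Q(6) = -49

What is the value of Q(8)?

First differences: -9, -11, -13. Second differences: -2, -2.
Level-2 differences are constant, so Q has degree 2.
Fitting a degree-2 polynomial gives Q(x) = -x² - 2x - 1.
Then Q(8) = -81.

-81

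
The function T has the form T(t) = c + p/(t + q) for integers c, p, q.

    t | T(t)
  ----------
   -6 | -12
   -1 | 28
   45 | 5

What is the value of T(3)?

12

(T(t) − c)(t + q) = p for each data point; the three points give a linear system in c and q, then p follows.
Solving: c = 4, q = 3, p = 48, so T(t) = 4 + 48/(t + 3).
Then T(3) = 4 + 48/6 = 12.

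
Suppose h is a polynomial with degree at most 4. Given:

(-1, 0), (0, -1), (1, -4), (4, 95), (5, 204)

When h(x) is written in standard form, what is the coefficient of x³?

2

Write h(x) = ax^4 + bx³ + cx² + dx + e; the 5 given values yield a linear system in the 5 coefficients.
Solving, the leading coefficient vanishes, and h(x) = 2x³ - x² - 4x - 1.
The coefficient of x³ is 2.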